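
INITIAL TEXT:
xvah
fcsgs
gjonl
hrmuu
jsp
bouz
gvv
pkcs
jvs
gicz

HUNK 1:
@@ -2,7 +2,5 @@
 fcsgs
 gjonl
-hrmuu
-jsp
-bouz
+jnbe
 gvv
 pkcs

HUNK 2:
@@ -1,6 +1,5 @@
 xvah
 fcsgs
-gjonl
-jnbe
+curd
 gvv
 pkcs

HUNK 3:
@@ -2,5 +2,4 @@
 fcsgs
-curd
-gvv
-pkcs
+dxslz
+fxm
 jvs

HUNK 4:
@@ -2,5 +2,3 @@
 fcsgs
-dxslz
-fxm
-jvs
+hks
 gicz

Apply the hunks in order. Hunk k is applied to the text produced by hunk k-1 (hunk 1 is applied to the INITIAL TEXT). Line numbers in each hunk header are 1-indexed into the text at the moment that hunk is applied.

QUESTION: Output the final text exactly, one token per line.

Hunk 1: at line 2 remove [hrmuu,jsp,bouz] add [jnbe] -> 8 lines: xvah fcsgs gjonl jnbe gvv pkcs jvs gicz
Hunk 2: at line 1 remove [gjonl,jnbe] add [curd] -> 7 lines: xvah fcsgs curd gvv pkcs jvs gicz
Hunk 3: at line 2 remove [curd,gvv,pkcs] add [dxslz,fxm] -> 6 lines: xvah fcsgs dxslz fxm jvs gicz
Hunk 4: at line 2 remove [dxslz,fxm,jvs] add [hks] -> 4 lines: xvah fcsgs hks gicz

Answer: xvah
fcsgs
hks
gicz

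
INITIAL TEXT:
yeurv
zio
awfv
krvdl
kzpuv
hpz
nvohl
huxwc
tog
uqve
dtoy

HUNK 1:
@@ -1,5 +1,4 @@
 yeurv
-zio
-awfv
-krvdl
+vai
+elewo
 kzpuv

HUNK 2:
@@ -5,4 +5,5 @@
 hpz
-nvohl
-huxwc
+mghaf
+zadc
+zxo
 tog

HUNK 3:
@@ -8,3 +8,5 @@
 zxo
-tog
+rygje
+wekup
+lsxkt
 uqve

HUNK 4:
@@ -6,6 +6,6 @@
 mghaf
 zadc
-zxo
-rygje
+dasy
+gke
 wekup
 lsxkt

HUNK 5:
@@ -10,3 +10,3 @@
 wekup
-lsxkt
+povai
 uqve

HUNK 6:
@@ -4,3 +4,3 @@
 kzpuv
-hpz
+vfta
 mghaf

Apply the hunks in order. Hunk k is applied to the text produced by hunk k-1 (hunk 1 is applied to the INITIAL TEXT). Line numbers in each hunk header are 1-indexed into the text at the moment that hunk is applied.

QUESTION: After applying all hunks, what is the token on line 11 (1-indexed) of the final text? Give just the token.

Answer: povai

Derivation:
Hunk 1: at line 1 remove [zio,awfv,krvdl] add [vai,elewo] -> 10 lines: yeurv vai elewo kzpuv hpz nvohl huxwc tog uqve dtoy
Hunk 2: at line 5 remove [nvohl,huxwc] add [mghaf,zadc,zxo] -> 11 lines: yeurv vai elewo kzpuv hpz mghaf zadc zxo tog uqve dtoy
Hunk 3: at line 8 remove [tog] add [rygje,wekup,lsxkt] -> 13 lines: yeurv vai elewo kzpuv hpz mghaf zadc zxo rygje wekup lsxkt uqve dtoy
Hunk 4: at line 6 remove [zxo,rygje] add [dasy,gke] -> 13 lines: yeurv vai elewo kzpuv hpz mghaf zadc dasy gke wekup lsxkt uqve dtoy
Hunk 5: at line 10 remove [lsxkt] add [povai] -> 13 lines: yeurv vai elewo kzpuv hpz mghaf zadc dasy gke wekup povai uqve dtoy
Hunk 6: at line 4 remove [hpz] add [vfta] -> 13 lines: yeurv vai elewo kzpuv vfta mghaf zadc dasy gke wekup povai uqve dtoy
Final line 11: povai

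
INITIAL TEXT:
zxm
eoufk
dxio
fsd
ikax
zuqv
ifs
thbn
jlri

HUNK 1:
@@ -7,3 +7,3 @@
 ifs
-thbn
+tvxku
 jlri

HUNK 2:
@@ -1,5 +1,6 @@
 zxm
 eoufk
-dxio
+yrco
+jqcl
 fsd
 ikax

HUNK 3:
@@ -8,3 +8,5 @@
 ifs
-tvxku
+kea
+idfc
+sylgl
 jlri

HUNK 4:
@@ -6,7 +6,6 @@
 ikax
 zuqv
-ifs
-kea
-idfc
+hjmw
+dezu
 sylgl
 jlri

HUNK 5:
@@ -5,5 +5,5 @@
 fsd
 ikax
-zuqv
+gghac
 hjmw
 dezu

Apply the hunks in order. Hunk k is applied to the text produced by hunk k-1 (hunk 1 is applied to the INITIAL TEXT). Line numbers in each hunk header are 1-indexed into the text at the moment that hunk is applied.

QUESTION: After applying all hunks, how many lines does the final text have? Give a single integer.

Hunk 1: at line 7 remove [thbn] add [tvxku] -> 9 lines: zxm eoufk dxio fsd ikax zuqv ifs tvxku jlri
Hunk 2: at line 1 remove [dxio] add [yrco,jqcl] -> 10 lines: zxm eoufk yrco jqcl fsd ikax zuqv ifs tvxku jlri
Hunk 3: at line 8 remove [tvxku] add [kea,idfc,sylgl] -> 12 lines: zxm eoufk yrco jqcl fsd ikax zuqv ifs kea idfc sylgl jlri
Hunk 4: at line 6 remove [ifs,kea,idfc] add [hjmw,dezu] -> 11 lines: zxm eoufk yrco jqcl fsd ikax zuqv hjmw dezu sylgl jlri
Hunk 5: at line 5 remove [zuqv] add [gghac] -> 11 lines: zxm eoufk yrco jqcl fsd ikax gghac hjmw dezu sylgl jlri
Final line count: 11

Answer: 11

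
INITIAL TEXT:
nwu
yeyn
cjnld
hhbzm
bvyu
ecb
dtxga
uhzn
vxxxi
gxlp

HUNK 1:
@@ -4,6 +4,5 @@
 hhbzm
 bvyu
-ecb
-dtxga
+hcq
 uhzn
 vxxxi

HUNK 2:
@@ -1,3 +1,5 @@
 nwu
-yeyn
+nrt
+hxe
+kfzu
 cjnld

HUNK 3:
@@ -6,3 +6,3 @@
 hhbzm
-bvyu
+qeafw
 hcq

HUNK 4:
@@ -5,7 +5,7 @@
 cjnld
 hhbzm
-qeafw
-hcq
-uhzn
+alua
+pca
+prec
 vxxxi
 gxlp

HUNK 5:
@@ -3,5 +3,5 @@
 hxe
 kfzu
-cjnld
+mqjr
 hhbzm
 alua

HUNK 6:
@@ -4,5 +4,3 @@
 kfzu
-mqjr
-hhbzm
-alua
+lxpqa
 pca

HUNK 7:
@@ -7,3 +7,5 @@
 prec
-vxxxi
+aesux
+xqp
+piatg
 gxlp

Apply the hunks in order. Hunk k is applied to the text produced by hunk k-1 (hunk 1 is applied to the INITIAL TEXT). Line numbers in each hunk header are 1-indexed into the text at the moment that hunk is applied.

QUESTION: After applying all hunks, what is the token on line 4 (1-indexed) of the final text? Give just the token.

Answer: kfzu

Derivation:
Hunk 1: at line 4 remove [ecb,dtxga] add [hcq] -> 9 lines: nwu yeyn cjnld hhbzm bvyu hcq uhzn vxxxi gxlp
Hunk 2: at line 1 remove [yeyn] add [nrt,hxe,kfzu] -> 11 lines: nwu nrt hxe kfzu cjnld hhbzm bvyu hcq uhzn vxxxi gxlp
Hunk 3: at line 6 remove [bvyu] add [qeafw] -> 11 lines: nwu nrt hxe kfzu cjnld hhbzm qeafw hcq uhzn vxxxi gxlp
Hunk 4: at line 5 remove [qeafw,hcq,uhzn] add [alua,pca,prec] -> 11 lines: nwu nrt hxe kfzu cjnld hhbzm alua pca prec vxxxi gxlp
Hunk 5: at line 3 remove [cjnld] add [mqjr] -> 11 lines: nwu nrt hxe kfzu mqjr hhbzm alua pca prec vxxxi gxlp
Hunk 6: at line 4 remove [mqjr,hhbzm,alua] add [lxpqa] -> 9 lines: nwu nrt hxe kfzu lxpqa pca prec vxxxi gxlp
Hunk 7: at line 7 remove [vxxxi] add [aesux,xqp,piatg] -> 11 lines: nwu nrt hxe kfzu lxpqa pca prec aesux xqp piatg gxlp
Final line 4: kfzu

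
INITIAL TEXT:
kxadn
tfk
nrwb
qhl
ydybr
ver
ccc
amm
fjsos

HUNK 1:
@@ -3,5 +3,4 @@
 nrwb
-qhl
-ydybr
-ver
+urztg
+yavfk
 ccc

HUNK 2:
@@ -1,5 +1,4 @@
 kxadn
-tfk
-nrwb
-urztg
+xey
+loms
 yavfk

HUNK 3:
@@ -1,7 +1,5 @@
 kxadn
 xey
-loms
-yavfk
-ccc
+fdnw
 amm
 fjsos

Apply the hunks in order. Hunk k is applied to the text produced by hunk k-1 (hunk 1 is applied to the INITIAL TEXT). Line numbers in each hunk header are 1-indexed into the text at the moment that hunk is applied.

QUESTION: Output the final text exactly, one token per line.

Answer: kxadn
xey
fdnw
amm
fjsos

Derivation:
Hunk 1: at line 3 remove [qhl,ydybr,ver] add [urztg,yavfk] -> 8 lines: kxadn tfk nrwb urztg yavfk ccc amm fjsos
Hunk 2: at line 1 remove [tfk,nrwb,urztg] add [xey,loms] -> 7 lines: kxadn xey loms yavfk ccc amm fjsos
Hunk 3: at line 1 remove [loms,yavfk,ccc] add [fdnw] -> 5 lines: kxadn xey fdnw amm fjsos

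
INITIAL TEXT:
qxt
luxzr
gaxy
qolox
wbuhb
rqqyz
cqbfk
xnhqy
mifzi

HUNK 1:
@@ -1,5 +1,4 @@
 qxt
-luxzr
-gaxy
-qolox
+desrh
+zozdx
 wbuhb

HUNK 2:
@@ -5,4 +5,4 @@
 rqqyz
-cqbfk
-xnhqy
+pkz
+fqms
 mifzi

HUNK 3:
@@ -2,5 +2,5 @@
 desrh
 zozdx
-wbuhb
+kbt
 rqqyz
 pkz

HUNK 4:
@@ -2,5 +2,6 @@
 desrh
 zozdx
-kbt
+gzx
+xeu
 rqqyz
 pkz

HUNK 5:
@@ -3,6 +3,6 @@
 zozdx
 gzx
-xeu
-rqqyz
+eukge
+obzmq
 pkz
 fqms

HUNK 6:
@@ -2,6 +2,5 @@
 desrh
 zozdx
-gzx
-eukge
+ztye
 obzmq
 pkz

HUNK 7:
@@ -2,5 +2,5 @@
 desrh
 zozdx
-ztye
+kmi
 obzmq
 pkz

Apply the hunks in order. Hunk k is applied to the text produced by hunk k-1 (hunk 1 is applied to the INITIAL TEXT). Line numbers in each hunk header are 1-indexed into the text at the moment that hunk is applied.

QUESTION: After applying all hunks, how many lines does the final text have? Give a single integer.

Hunk 1: at line 1 remove [luxzr,gaxy,qolox] add [desrh,zozdx] -> 8 lines: qxt desrh zozdx wbuhb rqqyz cqbfk xnhqy mifzi
Hunk 2: at line 5 remove [cqbfk,xnhqy] add [pkz,fqms] -> 8 lines: qxt desrh zozdx wbuhb rqqyz pkz fqms mifzi
Hunk 3: at line 2 remove [wbuhb] add [kbt] -> 8 lines: qxt desrh zozdx kbt rqqyz pkz fqms mifzi
Hunk 4: at line 2 remove [kbt] add [gzx,xeu] -> 9 lines: qxt desrh zozdx gzx xeu rqqyz pkz fqms mifzi
Hunk 5: at line 3 remove [xeu,rqqyz] add [eukge,obzmq] -> 9 lines: qxt desrh zozdx gzx eukge obzmq pkz fqms mifzi
Hunk 6: at line 2 remove [gzx,eukge] add [ztye] -> 8 lines: qxt desrh zozdx ztye obzmq pkz fqms mifzi
Hunk 7: at line 2 remove [ztye] add [kmi] -> 8 lines: qxt desrh zozdx kmi obzmq pkz fqms mifzi
Final line count: 8

Answer: 8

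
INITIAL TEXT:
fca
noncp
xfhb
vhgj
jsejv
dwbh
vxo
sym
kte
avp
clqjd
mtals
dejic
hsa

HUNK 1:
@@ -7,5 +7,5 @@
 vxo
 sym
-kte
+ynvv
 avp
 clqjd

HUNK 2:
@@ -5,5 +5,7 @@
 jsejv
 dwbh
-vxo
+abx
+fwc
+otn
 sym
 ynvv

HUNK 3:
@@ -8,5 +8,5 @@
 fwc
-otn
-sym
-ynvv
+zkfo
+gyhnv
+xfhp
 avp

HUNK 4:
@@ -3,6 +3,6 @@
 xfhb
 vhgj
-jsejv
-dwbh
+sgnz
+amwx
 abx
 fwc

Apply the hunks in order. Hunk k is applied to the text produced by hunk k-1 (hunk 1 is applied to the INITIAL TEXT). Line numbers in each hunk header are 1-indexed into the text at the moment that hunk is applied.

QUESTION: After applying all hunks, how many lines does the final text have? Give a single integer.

Hunk 1: at line 7 remove [kte] add [ynvv] -> 14 lines: fca noncp xfhb vhgj jsejv dwbh vxo sym ynvv avp clqjd mtals dejic hsa
Hunk 2: at line 5 remove [vxo] add [abx,fwc,otn] -> 16 lines: fca noncp xfhb vhgj jsejv dwbh abx fwc otn sym ynvv avp clqjd mtals dejic hsa
Hunk 3: at line 8 remove [otn,sym,ynvv] add [zkfo,gyhnv,xfhp] -> 16 lines: fca noncp xfhb vhgj jsejv dwbh abx fwc zkfo gyhnv xfhp avp clqjd mtals dejic hsa
Hunk 4: at line 3 remove [jsejv,dwbh] add [sgnz,amwx] -> 16 lines: fca noncp xfhb vhgj sgnz amwx abx fwc zkfo gyhnv xfhp avp clqjd mtals dejic hsa
Final line count: 16

Answer: 16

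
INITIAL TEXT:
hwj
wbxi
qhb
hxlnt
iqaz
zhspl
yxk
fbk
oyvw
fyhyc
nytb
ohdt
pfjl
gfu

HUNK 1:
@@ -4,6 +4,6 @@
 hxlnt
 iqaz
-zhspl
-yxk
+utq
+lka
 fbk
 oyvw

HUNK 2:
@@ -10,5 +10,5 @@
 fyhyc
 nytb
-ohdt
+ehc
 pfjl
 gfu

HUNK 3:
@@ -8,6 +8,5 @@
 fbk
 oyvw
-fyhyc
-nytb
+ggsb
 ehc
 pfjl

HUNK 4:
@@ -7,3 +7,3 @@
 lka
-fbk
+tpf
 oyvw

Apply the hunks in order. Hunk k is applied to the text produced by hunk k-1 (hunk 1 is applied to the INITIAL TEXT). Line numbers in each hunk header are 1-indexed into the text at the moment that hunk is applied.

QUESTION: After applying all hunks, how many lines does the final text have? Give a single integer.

Hunk 1: at line 4 remove [zhspl,yxk] add [utq,lka] -> 14 lines: hwj wbxi qhb hxlnt iqaz utq lka fbk oyvw fyhyc nytb ohdt pfjl gfu
Hunk 2: at line 10 remove [ohdt] add [ehc] -> 14 lines: hwj wbxi qhb hxlnt iqaz utq lka fbk oyvw fyhyc nytb ehc pfjl gfu
Hunk 3: at line 8 remove [fyhyc,nytb] add [ggsb] -> 13 lines: hwj wbxi qhb hxlnt iqaz utq lka fbk oyvw ggsb ehc pfjl gfu
Hunk 4: at line 7 remove [fbk] add [tpf] -> 13 lines: hwj wbxi qhb hxlnt iqaz utq lka tpf oyvw ggsb ehc pfjl gfu
Final line count: 13

Answer: 13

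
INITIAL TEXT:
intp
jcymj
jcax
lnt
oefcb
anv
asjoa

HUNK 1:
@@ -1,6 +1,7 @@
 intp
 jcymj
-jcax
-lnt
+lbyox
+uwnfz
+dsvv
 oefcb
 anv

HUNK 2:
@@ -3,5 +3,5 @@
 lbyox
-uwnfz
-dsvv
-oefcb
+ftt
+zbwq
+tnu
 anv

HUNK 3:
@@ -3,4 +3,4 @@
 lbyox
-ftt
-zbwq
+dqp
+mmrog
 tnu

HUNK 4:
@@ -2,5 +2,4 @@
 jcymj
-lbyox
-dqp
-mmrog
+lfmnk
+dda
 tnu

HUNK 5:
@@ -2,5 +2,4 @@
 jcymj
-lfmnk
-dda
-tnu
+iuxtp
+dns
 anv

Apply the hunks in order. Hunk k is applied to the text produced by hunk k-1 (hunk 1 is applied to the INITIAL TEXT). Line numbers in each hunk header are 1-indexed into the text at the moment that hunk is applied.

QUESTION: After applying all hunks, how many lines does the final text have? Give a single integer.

Hunk 1: at line 1 remove [jcax,lnt] add [lbyox,uwnfz,dsvv] -> 8 lines: intp jcymj lbyox uwnfz dsvv oefcb anv asjoa
Hunk 2: at line 3 remove [uwnfz,dsvv,oefcb] add [ftt,zbwq,tnu] -> 8 lines: intp jcymj lbyox ftt zbwq tnu anv asjoa
Hunk 3: at line 3 remove [ftt,zbwq] add [dqp,mmrog] -> 8 lines: intp jcymj lbyox dqp mmrog tnu anv asjoa
Hunk 4: at line 2 remove [lbyox,dqp,mmrog] add [lfmnk,dda] -> 7 lines: intp jcymj lfmnk dda tnu anv asjoa
Hunk 5: at line 2 remove [lfmnk,dda,tnu] add [iuxtp,dns] -> 6 lines: intp jcymj iuxtp dns anv asjoa
Final line count: 6

Answer: 6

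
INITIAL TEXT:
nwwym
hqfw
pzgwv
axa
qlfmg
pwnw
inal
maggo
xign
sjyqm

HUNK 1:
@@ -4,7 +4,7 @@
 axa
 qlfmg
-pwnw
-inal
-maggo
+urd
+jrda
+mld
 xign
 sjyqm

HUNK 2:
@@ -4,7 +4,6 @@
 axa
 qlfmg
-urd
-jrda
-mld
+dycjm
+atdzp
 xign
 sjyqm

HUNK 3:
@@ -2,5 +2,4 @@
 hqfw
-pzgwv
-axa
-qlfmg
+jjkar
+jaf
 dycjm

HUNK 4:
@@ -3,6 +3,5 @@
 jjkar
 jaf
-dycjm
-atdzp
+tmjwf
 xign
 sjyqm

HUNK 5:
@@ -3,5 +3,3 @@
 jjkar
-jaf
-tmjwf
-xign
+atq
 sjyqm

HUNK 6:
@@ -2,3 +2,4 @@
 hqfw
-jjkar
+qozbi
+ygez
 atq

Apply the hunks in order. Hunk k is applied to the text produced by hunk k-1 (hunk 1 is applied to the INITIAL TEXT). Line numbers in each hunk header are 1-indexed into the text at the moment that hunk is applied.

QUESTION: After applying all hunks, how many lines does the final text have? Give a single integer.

Hunk 1: at line 4 remove [pwnw,inal,maggo] add [urd,jrda,mld] -> 10 lines: nwwym hqfw pzgwv axa qlfmg urd jrda mld xign sjyqm
Hunk 2: at line 4 remove [urd,jrda,mld] add [dycjm,atdzp] -> 9 lines: nwwym hqfw pzgwv axa qlfmg dycjm atdzp xign sjyqm
Hunk 3: at line 2 remove [pzgwv,axa,qlfmg] add [jjkar,jaf] -> 8 lines: nwwym hqfw jjkar jaf dycjm atdzp xign sjyqm
Hunk 4: at line 3 remove [dycjm,atdzp] add [tmjwf] -> 7 lines: nwwym hqfw jjkar jaf tmjwf xign sjyqm
Hunk 5: at line 3 remove [jaf,tmjwf,xign] add [atq] -> 5 lines: nwwym hqfw jjkar atq sjyqm
Hunk 6: at line 2 remove [jjkar] add [qozbi,ygez] -> 6 lines: nwwym hqfw qozbi ygez atq sjyqm
Final line count: 6

Answer: 6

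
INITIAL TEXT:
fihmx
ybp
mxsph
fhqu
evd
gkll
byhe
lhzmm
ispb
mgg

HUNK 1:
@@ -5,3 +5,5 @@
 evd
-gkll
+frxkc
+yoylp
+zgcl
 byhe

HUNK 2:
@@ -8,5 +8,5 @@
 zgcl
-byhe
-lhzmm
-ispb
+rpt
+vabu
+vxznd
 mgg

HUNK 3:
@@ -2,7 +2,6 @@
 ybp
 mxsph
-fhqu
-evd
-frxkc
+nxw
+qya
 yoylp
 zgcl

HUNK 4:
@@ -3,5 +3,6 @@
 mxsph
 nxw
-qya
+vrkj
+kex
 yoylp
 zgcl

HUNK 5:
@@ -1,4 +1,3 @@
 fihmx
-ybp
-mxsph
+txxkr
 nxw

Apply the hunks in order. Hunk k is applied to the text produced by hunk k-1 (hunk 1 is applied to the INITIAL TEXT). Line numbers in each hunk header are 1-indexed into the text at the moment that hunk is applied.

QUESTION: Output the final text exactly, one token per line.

Answer: fihmx
txxkr
nxw
vrkj
kex
yoylp
zgcl
rpt
vabu
vxznd
mgg

Derivation:
Hunk 1: at line 5 remove [gkll] add [frxkc,yoylp,zgcl] -> 12 lines: fihmx ybp mxsph fhqu evd frxkc yoylp zgcl byhe lhzmm ispb mgg
Hunk 2: at line 8 remove [byhe,lhzmm,ispb] add [rpt,vabu,vxznd] -> 12 lines: fihmx ybp mxsph fhqu evd frxkc yoylp zgcl rpt vabu vxznd mgg
Hunk 3: at line 2 remove [fhqu,evd,frxkc] add [nxw,qya] -> 11 lines: fihmx ybp mxsph nxw qya yoylp zgcl rpt vabu vxznd mgg
Hunk 4: at line 3 remove [qya] add [vrkj,kex] -> 12 lines: fihmx ybp mxsph nxw vrkj kex yoylp zgcl rpt vabu vxznd mgg
Hunk 5: at line 1 remove [ybp,mxsph] add [txxkr] -> 11 lines: fihmx txxkr nxw vrkj kex yoylp zgcl rpt vabu vxznd mgg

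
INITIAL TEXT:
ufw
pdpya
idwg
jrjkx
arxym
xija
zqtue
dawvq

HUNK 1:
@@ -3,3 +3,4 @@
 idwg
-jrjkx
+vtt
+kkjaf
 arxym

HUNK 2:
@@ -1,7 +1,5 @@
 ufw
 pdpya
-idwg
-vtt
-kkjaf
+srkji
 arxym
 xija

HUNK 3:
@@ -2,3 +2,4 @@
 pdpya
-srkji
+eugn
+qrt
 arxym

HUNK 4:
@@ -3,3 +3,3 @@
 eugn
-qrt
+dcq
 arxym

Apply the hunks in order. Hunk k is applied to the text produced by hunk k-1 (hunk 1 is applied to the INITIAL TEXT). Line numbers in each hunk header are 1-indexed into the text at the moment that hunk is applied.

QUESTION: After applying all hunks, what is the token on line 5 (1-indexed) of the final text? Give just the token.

Hunk 1: at line 3 remove [jrjkx] add [vtt,kkjaf] -> 9 lines: ufw pdpya idwg vtt kkjaf arxym xija zqtue dawvq
Hunk 2: at line 1 remove [idwg,vtt,kkjaf] add [srkji] -> 7 lines: ufw pdpya srkji arxym xija zqtue dawvq
Hunk 3: at line 2 remove [srkji] add [eugn,qrt] -> 8 lines: ufw pdpya eugn qrt arxym xija zqtue dawvq
Hunk 4: at line 3 remove [qrt] add [dcq] -> 8 lines: ufw pdpya eugn dcq arxym xija zqtue dawvq
Final line 5: arxym

Answer: arxym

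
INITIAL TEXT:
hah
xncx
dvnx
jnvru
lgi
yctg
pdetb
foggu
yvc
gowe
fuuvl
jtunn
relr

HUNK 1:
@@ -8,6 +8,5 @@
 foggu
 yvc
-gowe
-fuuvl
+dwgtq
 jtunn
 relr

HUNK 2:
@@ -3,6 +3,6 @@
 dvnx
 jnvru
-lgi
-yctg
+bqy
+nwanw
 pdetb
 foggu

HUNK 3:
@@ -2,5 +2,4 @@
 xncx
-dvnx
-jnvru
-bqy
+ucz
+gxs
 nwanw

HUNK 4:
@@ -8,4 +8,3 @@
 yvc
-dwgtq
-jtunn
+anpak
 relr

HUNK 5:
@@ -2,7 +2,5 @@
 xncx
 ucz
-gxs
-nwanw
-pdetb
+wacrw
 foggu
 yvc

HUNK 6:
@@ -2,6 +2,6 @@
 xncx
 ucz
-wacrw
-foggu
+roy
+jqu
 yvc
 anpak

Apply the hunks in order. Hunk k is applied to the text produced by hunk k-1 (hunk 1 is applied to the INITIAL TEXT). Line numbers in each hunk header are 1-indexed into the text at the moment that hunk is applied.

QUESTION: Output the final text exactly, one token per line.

Hunk 1: at line 8 remove [gowe,fuuvl] add [dwgtq] -> 12 lines: hah xncx dvnx jnvru lgi yctg pdetb foggu yvc dwgtq jtunn relr
Hunk 2: at line 3 remove [lgi,yctg] add [bqy,nwanw] -> 12 lines: hah xncx dvnx jnvru bqy nwanw pdetb foggu yvc dwgtq jtunn relr
Hunk 3: at line 2 remove [dvnx,jnvru,bqy] add [ucz,gxs] -> 11 lines: hah xncx ucz gxs nwanw pdetb foggu yvc dwgtq jtunn relr
Hunk 4: at line 8 remove [dwgtq,jtunn] add [anpak] -> 10 lines: hah xncx ucz gxs nwanw pdetb foggu yvc anpak relr
Hunk 5: at line 2 remove [gxs,nwanw,pdetb] add [wacrw] -> 8 lines: hah xncx ucz wacrw foggu yvc anpak relr
Hunk 6: at line 2 remove [wacrw,foggu] add [roy,jqu] -> 8 lines: hah xncx ucz roy jqu yvc anpak relr

Answer: hah
xncx
ucz
roy
jqu
yvc
anpak
relr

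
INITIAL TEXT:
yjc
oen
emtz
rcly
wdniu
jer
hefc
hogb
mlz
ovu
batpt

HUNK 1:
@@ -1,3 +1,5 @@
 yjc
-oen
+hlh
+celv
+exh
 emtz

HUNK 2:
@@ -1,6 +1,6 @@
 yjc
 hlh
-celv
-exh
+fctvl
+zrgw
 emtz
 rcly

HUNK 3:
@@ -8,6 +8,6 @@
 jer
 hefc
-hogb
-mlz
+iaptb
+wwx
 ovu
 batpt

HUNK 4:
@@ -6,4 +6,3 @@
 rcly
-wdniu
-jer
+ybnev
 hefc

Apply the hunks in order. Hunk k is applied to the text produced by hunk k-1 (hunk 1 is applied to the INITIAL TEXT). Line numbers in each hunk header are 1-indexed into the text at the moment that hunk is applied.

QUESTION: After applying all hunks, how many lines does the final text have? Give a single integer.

Hunk 1: at line 1 remove [oen] add [hlh,celv,exh] -> 13 lines: yjc hlh celv exh emtz rcly wdniu jer hefc hogb mlz ovu batpt
Hunk 2: at line 1 remove [celv,exh] add [fctvl,zrgw] -> 13 lines: yjc hlh fctvl zrgw emtz rcly wdniu jer hefc hogb mlz ovu batpt
Hunk 3: at line 8 remove [hogb,mlz] add [iaptb,wwx] -> 13 lines: yjc hlh fctvl zrgw emtz rcly wdniu jer hefc iaptb wwx ovu batpt
Hunk 4: at line 6 remove [wdniu,jer] add [ybnev] -> 12 lines: yjc hlh fctvl zrgw emtz rcly ybnev hefc iaptb wwx ovu batpt
Final line count: 12

Answer: 12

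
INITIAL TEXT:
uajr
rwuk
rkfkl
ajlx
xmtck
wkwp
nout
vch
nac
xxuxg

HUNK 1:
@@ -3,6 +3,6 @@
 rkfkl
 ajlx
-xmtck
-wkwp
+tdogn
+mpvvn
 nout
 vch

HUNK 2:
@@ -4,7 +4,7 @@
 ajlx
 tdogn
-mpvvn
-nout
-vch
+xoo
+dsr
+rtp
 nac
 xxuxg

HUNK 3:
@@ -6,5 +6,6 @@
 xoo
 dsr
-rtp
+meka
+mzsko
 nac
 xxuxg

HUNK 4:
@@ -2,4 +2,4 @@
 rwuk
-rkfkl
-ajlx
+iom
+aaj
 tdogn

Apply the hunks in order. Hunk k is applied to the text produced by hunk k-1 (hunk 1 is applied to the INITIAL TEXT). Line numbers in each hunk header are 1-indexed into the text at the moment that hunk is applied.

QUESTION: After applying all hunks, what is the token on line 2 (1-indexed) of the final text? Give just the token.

Hunk 1: at line 3 remove [xmtck,wkwp] add [tdogn,mpvvn] -> 10 lines: uajr rwuk rkfkl ajlx tdogn mpvvn nout vch nac xxuxg
Hunk 2: at line 4 remove [mpvvn,nout,vch] add [xoo,dsr,rtp] -> 10 lines: uajr rwuk rkfkl ajlx tdogn xoo dsr rtp nac xxuxg
Hunk 3: at line 6 remove [rtp] add [meka,mzsko] -> 11 lines: uajr rwuk rkfkl ajlx tdogn xoo dsr meka mzsko nac xxuxg
Hunk 4: at line 2 remove [rkfkl,ajlx] add [iom,aaj] -> 11 lines: uajr rwuk iom aaj tdogn xoo dsr meka mzsko nac xxuxg
Final line 2: rwuk

Answer: rwuk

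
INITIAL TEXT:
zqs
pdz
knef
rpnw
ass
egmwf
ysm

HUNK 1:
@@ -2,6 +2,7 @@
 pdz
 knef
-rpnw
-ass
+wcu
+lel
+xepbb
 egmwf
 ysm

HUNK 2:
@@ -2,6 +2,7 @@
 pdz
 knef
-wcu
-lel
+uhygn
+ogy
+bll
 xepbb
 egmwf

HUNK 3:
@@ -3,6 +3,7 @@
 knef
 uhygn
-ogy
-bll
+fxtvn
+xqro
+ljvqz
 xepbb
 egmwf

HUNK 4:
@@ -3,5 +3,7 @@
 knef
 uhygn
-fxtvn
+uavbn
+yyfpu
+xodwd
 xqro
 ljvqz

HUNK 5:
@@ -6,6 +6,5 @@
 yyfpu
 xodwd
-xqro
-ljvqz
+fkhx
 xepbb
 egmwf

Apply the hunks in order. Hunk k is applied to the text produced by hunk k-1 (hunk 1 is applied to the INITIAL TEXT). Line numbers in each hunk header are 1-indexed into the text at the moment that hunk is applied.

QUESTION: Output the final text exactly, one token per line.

Hunk 1: at line 2 remove [rpnw,ass] add [wcu,lel,xepbb] -> 8 lines: zqs pdz knef wcu lel xepbb egmwf ysm
Hunk 2: at line 2 remove [wcu,lel] add [uhygn,ogy,bll] -> 9 lines: zqs pdz knef uhygn ogy bll xepbb egmwf ysm
Hunk 3: at line 3 remove [ogy,bll] add [fxtvn,xqro,ljvqz] -> 10 lines: zqs pdz knef uhygn fxtvn xqro ljvqz xepbb egmwf ysm
Hunk 4: at line 3 remove [fxtvn] add [uavbn,yyfpu,xodwd] -> 12 lines: zqs pdz knef uhygn uavbn yyfpu xodwd xqro ljvqz xepbb egmwf ysm
Hunk 5: at line 6 remove [xqro,ljvqz] add [fkhx] -> 11 lines: zqs pdz knef uhygn uavbn yyfpu xodwd fkhx xepbb egmwf ysm

Answer: zqs
pdz
knef
uhygn
uavbn
yyfpu
xodwd
fkhx
xepbb
egmwf
ysm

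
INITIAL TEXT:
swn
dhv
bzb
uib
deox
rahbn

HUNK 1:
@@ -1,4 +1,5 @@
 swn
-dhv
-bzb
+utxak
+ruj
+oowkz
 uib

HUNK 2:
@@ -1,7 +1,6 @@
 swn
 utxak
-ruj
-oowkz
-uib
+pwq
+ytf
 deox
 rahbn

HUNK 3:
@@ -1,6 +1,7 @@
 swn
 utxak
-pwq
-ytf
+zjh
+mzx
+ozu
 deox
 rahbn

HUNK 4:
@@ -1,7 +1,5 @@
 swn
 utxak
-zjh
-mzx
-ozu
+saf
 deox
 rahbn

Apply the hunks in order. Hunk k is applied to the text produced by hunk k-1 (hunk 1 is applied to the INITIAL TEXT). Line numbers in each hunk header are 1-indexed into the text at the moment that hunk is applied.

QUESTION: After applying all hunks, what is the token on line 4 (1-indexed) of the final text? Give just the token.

Answer: deox

Derivation:
Hunk 1: at line 1 remove [dhv,bzb] add [utxak,ruj,oowkz] -> 7 lines: swn utxak ruj oowkz uib deox rahbn
Hunk 2: at line 1 remove [ruj,oowkz,uib] add [pwq,ytf] -> 6 lines: swn utxak pwq ytf deox rahbn
Hunk 3: at line 1 remove [pwq,ytf] add [zjh,mzx,ozu] -> 7 lines: swn utxak zjh mzx ozu deox rahbn
Hunk 4: at line 1 remove [zjh,mzx,ozu] add [saf] -> 5 lines: swn utxak saf deox rahbn
Final line 4: deox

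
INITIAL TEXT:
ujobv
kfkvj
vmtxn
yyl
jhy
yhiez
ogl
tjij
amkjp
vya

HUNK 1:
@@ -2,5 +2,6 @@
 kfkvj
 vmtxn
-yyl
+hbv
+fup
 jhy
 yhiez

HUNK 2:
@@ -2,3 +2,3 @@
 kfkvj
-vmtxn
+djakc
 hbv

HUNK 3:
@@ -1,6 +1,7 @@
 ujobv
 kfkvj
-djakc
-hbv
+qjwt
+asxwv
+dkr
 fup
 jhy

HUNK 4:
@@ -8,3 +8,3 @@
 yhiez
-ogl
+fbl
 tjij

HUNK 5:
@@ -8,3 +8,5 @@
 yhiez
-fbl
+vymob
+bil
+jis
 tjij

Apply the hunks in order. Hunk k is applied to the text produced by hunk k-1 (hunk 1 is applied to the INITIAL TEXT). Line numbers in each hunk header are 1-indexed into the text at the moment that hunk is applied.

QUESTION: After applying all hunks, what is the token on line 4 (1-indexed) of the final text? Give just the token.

Answer: asxwv

Derivation:
Hunk 1: at line 2 remove [yyl] add [hbv,fup] -> 11 lines: ujobv kfkvj vmtxn hbv fup jhy yhiez ogl tjij amkjp vya
Hunk 2: at line 2 remove [vmtxn] add [djakc] -> 11 lines: ujobv kfkvj djakc hbv fup jhy yhiez ogl tjij amkjp vya
Hunk 3: at line 1 remove [djakc,hbv] add [qjwt,asxwv,dkr] -> 12 lines: ujobv kfkvj qjwt asxwv dkr fup jhy yhiez ogl tjij amkjp vya
Hunk 4: at line 8 remove [ogl] add [fbl] -> 12 lines: ujobv kfkvj qjwt asxwv dkr fup jhy yhiez fbl tjij amkjp vya
Hunk 5: at line 8 remove [fbl] add [vymob,bil,jis] -> 14 lines: ujobv kfkvj qjwt asxwv dkr fup jhy yhiez vymob bil jis tjij amkjp vya
Final line 4: asxwv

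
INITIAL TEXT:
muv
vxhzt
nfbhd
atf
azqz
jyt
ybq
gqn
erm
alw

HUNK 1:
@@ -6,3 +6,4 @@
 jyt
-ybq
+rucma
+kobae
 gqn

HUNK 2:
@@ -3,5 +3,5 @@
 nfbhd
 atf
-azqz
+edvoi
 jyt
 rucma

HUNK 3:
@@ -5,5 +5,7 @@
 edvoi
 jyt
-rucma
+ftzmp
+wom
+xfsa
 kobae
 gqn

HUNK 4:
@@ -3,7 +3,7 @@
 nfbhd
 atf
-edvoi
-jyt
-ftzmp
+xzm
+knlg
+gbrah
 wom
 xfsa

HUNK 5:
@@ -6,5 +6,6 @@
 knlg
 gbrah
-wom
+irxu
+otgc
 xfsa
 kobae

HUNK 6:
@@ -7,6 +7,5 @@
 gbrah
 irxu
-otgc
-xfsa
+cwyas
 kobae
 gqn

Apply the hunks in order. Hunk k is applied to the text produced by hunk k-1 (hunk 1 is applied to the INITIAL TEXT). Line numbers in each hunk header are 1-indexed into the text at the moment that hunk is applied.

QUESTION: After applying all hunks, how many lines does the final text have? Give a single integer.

Answer: 13

Derivation:
Hunk 1: at line 6 remove [ybq] add [rucma,kobae] -> 11 lines: muv vxhzt nfbhd atf azqz jyt rucma kobae gqn erm alw
Hunk 2: at line 3 remove [azqz] add [edvoi] -> 11 lines: muv vxhzt nfbhd atf edvoi jyt rucma kobae gqn erm alw
Hunk 3: at line 5 remove [rucma] add [ftzmp,wom,xfsa] -> 13 lines: muv vxhzt nfbhd atf edvoi jyt ftzmp wom xfsa kobae gqn erm alw
Hunk 4: at line 3 remove [edvoi,jyt,ftzmp] add [xzm,knlg,gbrah] -> 13 lines: muv vxhzt nfbhd atf xzm knlg gbrah wom xfsa kobae gqn erm alw
Hunk 5: at line 6 remove [wom] add [irxu,otgc] -> 14 lines: muv vxhzt nfbhd atf xzm knlg gbrah irxu otgc xfsa kobae gqn erm alw
Hunk 6: at line 7 remove [otgc,xfsa] add [cwyas] -> 13 lines: muv vxhzt nfbhd atf xzm knlg gbrah irxu cwyas kobae gqn erm alw
Final line count: 13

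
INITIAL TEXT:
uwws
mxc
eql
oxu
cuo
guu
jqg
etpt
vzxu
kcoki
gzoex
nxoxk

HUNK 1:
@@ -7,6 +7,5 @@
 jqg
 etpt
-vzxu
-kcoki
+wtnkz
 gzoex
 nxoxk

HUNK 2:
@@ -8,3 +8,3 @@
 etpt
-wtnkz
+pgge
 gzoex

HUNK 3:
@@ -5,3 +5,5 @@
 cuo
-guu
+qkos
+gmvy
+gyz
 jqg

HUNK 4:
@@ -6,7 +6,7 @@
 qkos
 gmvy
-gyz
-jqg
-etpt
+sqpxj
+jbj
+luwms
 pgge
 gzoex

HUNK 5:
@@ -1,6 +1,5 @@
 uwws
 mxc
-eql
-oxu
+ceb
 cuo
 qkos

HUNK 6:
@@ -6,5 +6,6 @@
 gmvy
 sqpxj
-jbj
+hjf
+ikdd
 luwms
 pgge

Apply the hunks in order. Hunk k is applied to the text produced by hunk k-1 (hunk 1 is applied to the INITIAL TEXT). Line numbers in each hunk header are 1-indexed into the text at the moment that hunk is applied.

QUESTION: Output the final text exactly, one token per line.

Answer: uwws
mxc
ceb
cuo
qkos
gmvy
sqpxj
hjf
ikdd
luwms
pgge
gzoex
nxoxk

Derivation:
Hunk 1: at line 7 remove [vzxu,kcoki] add [wtnkz] -> 11 lines: uwws mxc eql oxu cuo guu jqg etpt wtnkz gzoex nxoxk
Hunk 2: at line 8 remove [wtnkz] add [pgge] -> 11 lines: uwws mxc eql oxu cuo guu jqg etpt pgge gzoex nxoxk
Hunk 3: at line 5 remove [guu] add [qkos,gmvy,gyz] -> 13 lines: uwws mxc eql oxu cuo qkos gmvy gyz jqg etpt pgge gzoex nxoxk
Hunk 4: at line 6 remove [gyz,jqg,etpt] add [sqpxj,jbj,luwms] -> 13 lines: uwws mxc eql oxu cuo qkos gmvy sqpxj jbj luwms pgge gzoex nxoxk
Hunk 5: at line 1 remove [eql,oxu] add [ceb] -> 12 lines: uwws mxc ceb cuo qkos gmvy sqpxj jbj luwms pgge gzoex nxoxk
Hunk 6: at line 6 remove [jbj] add [hjf,ikdd] -> 13 lines: uwws mxc ceb cuo qkos gmvy sqpxj hjf ikdd luwms pgge gzoex nxoxk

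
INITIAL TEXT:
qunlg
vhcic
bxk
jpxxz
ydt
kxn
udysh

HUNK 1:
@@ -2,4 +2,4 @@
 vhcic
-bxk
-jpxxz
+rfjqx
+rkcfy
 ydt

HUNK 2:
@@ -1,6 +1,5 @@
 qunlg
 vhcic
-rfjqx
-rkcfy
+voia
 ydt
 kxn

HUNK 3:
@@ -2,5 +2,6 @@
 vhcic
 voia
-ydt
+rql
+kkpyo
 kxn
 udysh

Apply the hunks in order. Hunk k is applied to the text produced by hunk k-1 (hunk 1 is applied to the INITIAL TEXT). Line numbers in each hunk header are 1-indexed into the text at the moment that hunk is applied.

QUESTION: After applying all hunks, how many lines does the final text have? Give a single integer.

Answer: 7

Derivation:
Hunk 1: at line 2 remove [bxk,jpxxz] add [rfjqx,rkcfy] -> 7 lines: qunlg vhcic rfjqx rkcfy ydt kxn udysh
Hunk 2: at line 1 remove [rfjqx,rkcfy] add [voia] -> 6 lines: qunlg vhcic voia ydt kxn udysh
Hunk 3: at line 2 remove [ydt] add [rql,kkpyo] -> 7 lines: qunlg vhcic voia rql kkpyo kxn udysh
Final line count: 7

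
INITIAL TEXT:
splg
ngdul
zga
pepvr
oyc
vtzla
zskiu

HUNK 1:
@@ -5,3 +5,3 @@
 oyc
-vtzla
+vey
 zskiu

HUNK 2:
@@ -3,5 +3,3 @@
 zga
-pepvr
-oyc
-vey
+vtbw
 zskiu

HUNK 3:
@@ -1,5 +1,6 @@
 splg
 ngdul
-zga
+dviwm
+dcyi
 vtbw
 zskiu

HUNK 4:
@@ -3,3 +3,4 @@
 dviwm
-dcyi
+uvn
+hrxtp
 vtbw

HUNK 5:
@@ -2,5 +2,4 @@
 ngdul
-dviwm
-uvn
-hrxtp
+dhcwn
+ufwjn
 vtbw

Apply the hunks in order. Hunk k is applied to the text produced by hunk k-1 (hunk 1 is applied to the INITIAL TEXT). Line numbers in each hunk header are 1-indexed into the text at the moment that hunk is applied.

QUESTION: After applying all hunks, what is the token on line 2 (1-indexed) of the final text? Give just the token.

Answer: ngdul

Derivation:
Hunk 1: at line 5 remove [vtzla] add [vey] -> 7 lines: splg ngdul zga pepvr oyc vey zskiu
Hunk 2: at line 3 remove [pepvr,oyc,vey] add [vtbw] -> 5 lines: splg ngdul zga vtbw zskiu
Hunk 3: at line 1 remove [zga] add [dviwm,dcyi] -> 6 lines: splg ngdul dviwm dcyi vtbw zskiu
Hunk 4: at line 3 remove [dcyi] add [uvn,hrxtp] -> 7 lines: splg ngdul dviwm uvn hrxtp vtbw zskiu
Hunk 5: at line 2 remove [dviwm,uvn,hrxtp] add [dhcwn,ufwjn] -> 6 lines: splg ngdul dhcwn ufwjn vtbw zskiu
Final line 2: ngdul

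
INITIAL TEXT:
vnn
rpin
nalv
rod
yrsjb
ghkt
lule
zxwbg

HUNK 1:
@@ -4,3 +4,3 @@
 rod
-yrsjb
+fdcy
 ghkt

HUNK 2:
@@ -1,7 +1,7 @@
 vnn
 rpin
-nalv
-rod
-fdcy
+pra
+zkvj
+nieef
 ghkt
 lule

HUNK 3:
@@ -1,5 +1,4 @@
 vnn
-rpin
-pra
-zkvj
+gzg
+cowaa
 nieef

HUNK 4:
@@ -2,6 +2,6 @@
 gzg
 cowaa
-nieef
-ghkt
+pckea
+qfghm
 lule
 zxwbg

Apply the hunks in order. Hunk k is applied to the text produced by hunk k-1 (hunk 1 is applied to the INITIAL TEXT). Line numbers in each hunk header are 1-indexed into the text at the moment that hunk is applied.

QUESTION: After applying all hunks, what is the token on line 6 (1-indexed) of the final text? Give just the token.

Hunk 1: at line 4 remove [yrsjb] add [fdcy] -> 8 lines: vnn rpin nalv rod fdcy ghkt lule zxwbg
Hunk 2: at line 1 remove [nalv,rod,fdcy] add [pra,zkvj,nieef] -> 8 lines: vnn rpin pra zkvj nieef ghkt lule zxwbg
Hunk 3: at line 1 remove [rpin,pra,zkvj] add [gzg,cowaa] -> 7 lines: vnn gzg cowaa nieef ghkt lule zxwbg
Hunk 4: at line 2 remove [nieef,ghkt] add [pckea,qfghm] -> 7 lines: vnn gzg cowaa pckea qfghm lule zxwbg
Final line 6: lule

Answer: lule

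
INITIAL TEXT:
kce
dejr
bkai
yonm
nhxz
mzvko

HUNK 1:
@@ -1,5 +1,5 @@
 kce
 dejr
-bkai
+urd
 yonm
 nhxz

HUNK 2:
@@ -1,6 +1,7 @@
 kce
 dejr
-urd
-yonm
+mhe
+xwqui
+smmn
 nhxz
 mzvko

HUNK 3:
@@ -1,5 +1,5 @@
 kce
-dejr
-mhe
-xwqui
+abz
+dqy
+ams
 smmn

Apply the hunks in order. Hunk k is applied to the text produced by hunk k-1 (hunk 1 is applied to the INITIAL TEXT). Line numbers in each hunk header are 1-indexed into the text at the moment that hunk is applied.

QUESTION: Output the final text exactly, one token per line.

Answer: kce
abz
dqy
ams
smmn
nhxz
mzvko

Derivation:
Hunk 1: at line 1 remove [bkai] add [urd] -> 6 lines: kce dejr urd yonm nhxz mzvko
Hunk 2: at line 1 remove [urd,yonm] add [mhe,xwqui,smmn] -> 7 lines: kce dejr mhe xwqui smmn nhxz mzvko
Hunk 3: at line 1 remove [dejr,mhe,xwqui] add [abz,dqy,ams] -> 7 lines: kce abz dqy ams smmn nhxz mzvko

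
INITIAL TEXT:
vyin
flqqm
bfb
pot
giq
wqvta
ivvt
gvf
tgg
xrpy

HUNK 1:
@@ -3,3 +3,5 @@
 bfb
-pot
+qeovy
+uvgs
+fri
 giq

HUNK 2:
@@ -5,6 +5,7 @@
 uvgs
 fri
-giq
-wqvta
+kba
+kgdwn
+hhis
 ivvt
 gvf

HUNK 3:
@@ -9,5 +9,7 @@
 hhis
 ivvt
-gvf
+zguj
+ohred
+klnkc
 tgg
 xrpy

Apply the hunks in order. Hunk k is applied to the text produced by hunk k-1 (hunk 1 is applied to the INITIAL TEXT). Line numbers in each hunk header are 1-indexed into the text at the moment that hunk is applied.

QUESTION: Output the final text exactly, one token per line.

Answer: vyin
flqqm
bfb
qeovy
uvgs
fri
kba
kgdwn
hhis
ivvt
zguj
ohred
klnkc
tgg
xrpy

Derivation:
Hunk 1: at line 3 remove [pot] add [qeovy,uvgs,fri] -> 12 lines: vyin flqqm bfb qeovy uvgs fri giq wqvta ivvt gvf tgg xrpy
Hunk 2: at line 5 remove [giq,wqvta] add [kba,kgdwn,hhis] -> 13 lines: vyin flqqm bfb qeovy uvgs fri kba kgdwn hhis ivvt gvf tgg xrpy
Hunk 3: at line 9 remove [gvf] add [zguj,ohred,klnkc] -> 15 lines: vyin flqqm bfb qeovy uvgs fri kba kgdwn hhis ivvt zguj ohred klnkc tgg xrpy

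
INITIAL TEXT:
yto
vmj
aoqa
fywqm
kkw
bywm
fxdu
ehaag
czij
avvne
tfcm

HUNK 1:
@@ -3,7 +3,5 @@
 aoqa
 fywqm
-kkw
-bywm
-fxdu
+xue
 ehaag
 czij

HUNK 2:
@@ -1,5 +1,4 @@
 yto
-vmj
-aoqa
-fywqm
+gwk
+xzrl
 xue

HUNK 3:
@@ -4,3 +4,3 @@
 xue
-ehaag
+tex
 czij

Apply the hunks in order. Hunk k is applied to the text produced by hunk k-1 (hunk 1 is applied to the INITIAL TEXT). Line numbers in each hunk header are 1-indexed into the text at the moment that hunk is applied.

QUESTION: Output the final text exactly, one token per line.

Answer: yto
gwk
xzrl
xue
tex
czij
avvne
tfcm

Derivation:
Hunk 1: at line 3 remove [kkw,bywm,fxdu] add [xue] -> 9 lines: yto vmj aoqa fywqm xue ehaag czij avvne tfcm
Hunk 2: at line 1 remove [vmj,aoqa,fywqm] add [gwk,xzrl] -> 8 lines: yto gwk xzrl xue ehaag czij avvne tfcm
Hunk 3: at line 4 remove [ehaag] add [tex] -> 8 lines: yto gwk xzrl xue tex czij avvne tfcm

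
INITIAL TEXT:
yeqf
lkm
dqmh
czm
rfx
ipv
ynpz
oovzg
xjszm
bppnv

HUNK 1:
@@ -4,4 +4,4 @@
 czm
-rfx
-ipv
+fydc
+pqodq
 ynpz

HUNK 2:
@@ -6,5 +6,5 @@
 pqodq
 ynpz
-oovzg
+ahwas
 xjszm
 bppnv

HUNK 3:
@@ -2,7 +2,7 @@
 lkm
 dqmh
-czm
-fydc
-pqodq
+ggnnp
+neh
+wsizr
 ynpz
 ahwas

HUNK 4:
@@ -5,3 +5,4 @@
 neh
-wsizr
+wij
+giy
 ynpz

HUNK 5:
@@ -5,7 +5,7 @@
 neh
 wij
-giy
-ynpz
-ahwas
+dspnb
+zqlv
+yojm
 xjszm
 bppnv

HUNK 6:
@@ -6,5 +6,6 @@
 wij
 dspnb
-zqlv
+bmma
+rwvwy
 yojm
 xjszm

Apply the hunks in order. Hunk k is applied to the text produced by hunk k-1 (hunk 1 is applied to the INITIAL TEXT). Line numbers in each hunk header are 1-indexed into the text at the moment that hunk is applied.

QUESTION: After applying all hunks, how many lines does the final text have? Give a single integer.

Hunk 1: at line 4 remove [rfx,ipv] add [fydc,pqodq] -> 10 lines: yeqf lkm dqmh czm fydc pqodq ynpz oovzg xjszm bppnv
Hunk 2: at line 6 remove [oovzg] add [ahwas] -> 10 lines: yeqf lkm dqmh czm fydc pqodq ynpz ahwas xjszm bppnv
Hunk 3: at line 2 remove [czm,fydc,pqodq] add [ggnnp,neh,wsizr] -> 10 lines: yeqf lkm dqmh ggnnp neh wsizr ynpz ahwas xjszm bppnv
Hunk 4: at line 5 remove [wsizr] add [wij,giy] -> 11 lines: yeqf lkm dqmh ggnnp neh wij giy ynpz ahwas xjszm bppnv
Hunk 5: at line 5 remove [giy,ynpz,ahwas] add [dspnb,zqlv,yojm] -> 11 lines: yeqf lkm dqmh ggnnp neh wij dspnb zqlv yojm xjszm bppnv
Hunk 6: at line 6 remove [zqlv] add [bmma,rwvwy] -> 12 lines: yeqf lkm dqmh ggnnp neh wij dspnb bmma rwvwy yojm xjszm bppnv
Final line count: 12

Answer: 12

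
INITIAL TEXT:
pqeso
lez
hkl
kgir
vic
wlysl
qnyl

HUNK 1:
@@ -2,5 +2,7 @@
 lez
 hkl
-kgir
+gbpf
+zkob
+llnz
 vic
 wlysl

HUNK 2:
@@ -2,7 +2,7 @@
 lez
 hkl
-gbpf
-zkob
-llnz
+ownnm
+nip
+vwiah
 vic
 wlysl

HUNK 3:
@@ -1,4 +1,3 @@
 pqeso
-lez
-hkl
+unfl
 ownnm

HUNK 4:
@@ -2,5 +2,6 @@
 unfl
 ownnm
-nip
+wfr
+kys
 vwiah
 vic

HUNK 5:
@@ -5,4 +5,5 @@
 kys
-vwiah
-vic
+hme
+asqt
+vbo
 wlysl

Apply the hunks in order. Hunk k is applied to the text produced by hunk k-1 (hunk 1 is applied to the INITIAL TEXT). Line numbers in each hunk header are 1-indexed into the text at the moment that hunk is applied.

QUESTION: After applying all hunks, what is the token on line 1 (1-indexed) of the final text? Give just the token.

Answer: pqeso

Derivation:
Hunk 1: at line 2 remove [kgir] add [gbpf,zkob,llnz] -> 9 lines: pqeso lez hkl gbpf zkob llnz vic wlysl qnyl
Hunk 2: at line 2 remove [gbpf,zkob,llnz] add [ownnm,nip,vwiah] -> 9 lines: pqeso lez hkl ownnm nip vwiah vic wlysl qnyl
Hunk 3: at line 1 remove [lez,hkl] add [unfl] -> 8 lines: pqeso unfl ownnm nip vwiah vic wlysl qnyl
Hunk 4: at line 2 remove [nip] add [wfr,kys] -> 9 lines: pqeso unfl ownnm wfr kys vwiah vic wlysl qnyl
Hunk 5: at line 5 remove [vwiah,vic] add [hme,asqt,vbo] -> 10 lines: pqeso unfl ownnm wfr kys hme asqt vbo wlysl qnyl
Final line 1: pqeso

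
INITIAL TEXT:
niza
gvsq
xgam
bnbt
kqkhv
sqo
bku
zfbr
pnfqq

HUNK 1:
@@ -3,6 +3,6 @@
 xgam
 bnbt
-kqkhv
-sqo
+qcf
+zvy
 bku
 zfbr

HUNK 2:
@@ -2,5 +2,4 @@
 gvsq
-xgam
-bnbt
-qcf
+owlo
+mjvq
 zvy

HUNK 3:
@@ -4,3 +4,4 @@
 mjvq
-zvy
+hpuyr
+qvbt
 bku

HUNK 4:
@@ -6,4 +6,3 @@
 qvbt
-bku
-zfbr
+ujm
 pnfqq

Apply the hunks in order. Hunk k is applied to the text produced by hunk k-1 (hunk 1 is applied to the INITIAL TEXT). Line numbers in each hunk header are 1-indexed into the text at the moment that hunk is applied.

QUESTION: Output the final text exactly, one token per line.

Answer: niza
gvsq
owlo
mjvq
hpuyr
qvbt
ujm
pnfqq

Derivation:
Hunk 1: at line 3 remove [kqkhv,sqo] add [qcf,zvy] -> 9 lines: niza gvsq xgam bnbt qcf zvy bku zfbr pnfqq
Hunk 2: at line 2 remove [xgam,bnbt,qcf] add [owlo,mjvq] -> 8 lines: niza gvsq owlo mjvq zvy bku zfbr pnfqq
Hunk 3: at line 4 remove [zvy] add [hpuyr,qvbt] -> 9 lines: niza gvsq owlo mjvq hpuyr qvbt bku zfbr pnfqq
Hunk 4: at line 6 remove [bku,zfbr] add [ujm] -> 8 lines: niza gvsq owlo mjvq hpuyr qvbt ujm pnfqq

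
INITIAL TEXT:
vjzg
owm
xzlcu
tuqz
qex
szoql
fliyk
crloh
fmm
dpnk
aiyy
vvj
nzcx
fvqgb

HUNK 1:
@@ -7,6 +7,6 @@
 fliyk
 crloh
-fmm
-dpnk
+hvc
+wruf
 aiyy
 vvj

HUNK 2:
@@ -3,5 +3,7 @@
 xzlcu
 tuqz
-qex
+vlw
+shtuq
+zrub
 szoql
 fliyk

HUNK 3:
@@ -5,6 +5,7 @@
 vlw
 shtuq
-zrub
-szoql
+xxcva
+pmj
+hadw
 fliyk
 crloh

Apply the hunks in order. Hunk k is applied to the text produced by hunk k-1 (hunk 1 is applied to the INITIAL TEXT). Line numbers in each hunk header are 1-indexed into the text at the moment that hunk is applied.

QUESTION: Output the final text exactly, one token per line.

Answer: vjzg
owm
xzlcu
tuqz
vlw
shtuq
xxcva
pmj
hadw
fliyk
crloh
hvc
wruf
aiyy
vvj
nzcx
fvqgb

Derivation:
Hunk 1: at line 7 remove [fmm,dpnk] add [hvc,wruf] -> 14 lines: vjzg owm xzlcu tuqz qex szoql fliyk crloh hvc wruf aiyy vvj nzcx fvqgb
Hunk 2: at line 3 remove [qex] add [vlw,shtuq,zrub] -> 16 lines: vjzg owm xzlcu tuqz vlw shtuq zrub szoql fliyk crloh hvc wruf aiyy vvj nzcx fvqgb
Hunk 3: at line 5 remove [zrub,szoql] add [xxcva,pmj,hadw] -> 17 lines: vjzg owm xzlcu tuqz vlw shtuq xxcva pmj hadw fliyk crloh hvc wruf aiyy vvj nzcx fvqgb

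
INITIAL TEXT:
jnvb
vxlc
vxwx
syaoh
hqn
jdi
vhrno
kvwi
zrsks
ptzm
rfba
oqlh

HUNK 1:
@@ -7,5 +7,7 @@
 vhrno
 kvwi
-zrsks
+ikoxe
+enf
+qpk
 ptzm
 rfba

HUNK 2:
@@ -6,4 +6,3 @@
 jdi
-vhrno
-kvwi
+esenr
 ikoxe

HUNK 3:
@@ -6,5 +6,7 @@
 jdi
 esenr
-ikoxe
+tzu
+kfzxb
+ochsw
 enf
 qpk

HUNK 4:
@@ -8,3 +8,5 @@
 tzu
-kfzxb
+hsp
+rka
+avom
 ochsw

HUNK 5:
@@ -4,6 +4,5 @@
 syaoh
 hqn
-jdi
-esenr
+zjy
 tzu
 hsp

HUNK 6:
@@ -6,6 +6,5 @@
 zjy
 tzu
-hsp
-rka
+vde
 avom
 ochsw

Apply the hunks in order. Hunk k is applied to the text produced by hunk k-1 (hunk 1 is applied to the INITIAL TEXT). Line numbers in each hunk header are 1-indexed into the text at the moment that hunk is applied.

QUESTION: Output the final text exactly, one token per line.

Hunk 1: at line 7 remove [zrsks] add [ikoxe,enf,qpk] -> 14 lines: jnvb vxlc vxwx syaoh hqn jdi vhrno kvwi ikoxe enf qpk ptzm rfba oqlh
Hunk 2: at line 6 remove [vhrno,kvwi] add [esenr] -> 13 lines: jnvb vxlc vxwx syaoh hqn jdi esenr ikoxe enf qpk ptzm rfba oqlh
Hunk 3: at line 6 remove [ikoxe] add [tzu,kfzxb,ochsw] -> 15 lines: jnvb vxlc vxwx syaoh hqn jdi esenr tzu kfzxb ochsw enf qpk ptzm rfba oqlh
Hunk 4: at line 8 remove [kfzxb] add [hsp,rka,avom] -> 17 lines: jnvb vxlc vxwx syaoh hqn jdi esenr tzu hsp rka avom ochsw enf qpk ptzm rfba oqlh
Hunk 5: at line 4 remove [jdi,esenr] add [zjy] -> 16 lines: jnvb vxlc vxwx syaoh hqn zjy tzu hsp rka avom ochsw enf qpk ptzm rfba oqlh
Hunk 6: at line 6 remove [hsp,rka] add [vde] -> 15 lines: jnvb vxlc vxwx syaoh hqn zjy tzu vde avom ochsw enf qpk ptzm rfba oqlh

Answer: jnvb
vxlc
vxwx
syaoh
hqn
zjy
tzu
vde
avom
ochsw
enf
qpk
ptzm
rfba
oqlh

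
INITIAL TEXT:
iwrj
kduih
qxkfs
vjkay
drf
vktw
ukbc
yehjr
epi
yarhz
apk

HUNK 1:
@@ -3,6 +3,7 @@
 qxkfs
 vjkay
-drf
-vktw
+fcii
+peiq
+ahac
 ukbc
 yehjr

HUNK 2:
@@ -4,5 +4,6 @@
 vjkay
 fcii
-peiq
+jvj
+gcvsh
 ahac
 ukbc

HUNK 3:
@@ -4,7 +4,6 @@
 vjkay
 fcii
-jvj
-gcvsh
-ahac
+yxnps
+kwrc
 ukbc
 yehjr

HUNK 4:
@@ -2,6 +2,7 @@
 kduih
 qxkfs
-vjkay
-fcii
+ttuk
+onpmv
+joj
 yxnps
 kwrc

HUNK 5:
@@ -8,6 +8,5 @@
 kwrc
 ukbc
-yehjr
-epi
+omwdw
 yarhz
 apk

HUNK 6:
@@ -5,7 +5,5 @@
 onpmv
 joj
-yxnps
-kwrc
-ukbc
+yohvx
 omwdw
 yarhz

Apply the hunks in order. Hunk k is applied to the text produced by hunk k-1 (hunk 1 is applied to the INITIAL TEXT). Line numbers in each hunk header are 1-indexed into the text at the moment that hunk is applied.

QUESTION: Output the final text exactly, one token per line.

Hunk 1: at line 3 remove [drf,vktw] add [fcii,peiq,ahac] -> 12 lines: iwrj kduih qxkfs vjkay fcii peiq ahac ukbc yehjr epi yarhz apk
Hunk 2: at line 4 remove [peiq] add [jvj,gcvsh] -> 13 lines: iwrj kduih qxkfs vjkay fcii jvj gcvsh ahac ukbc yehjr epi yarhz apk
Hunk 3: at line 4 remove [jvj,gcvsh,ahac] add [yxnps,kwrc] -> 12 lines: iwrj kduih qxkfs vjkay fcii yxnps kwrc ukbc yehjr epi yarhz apk
Hunk 4: at line 2 remove [vjkay,fcii] add [ttuk,onpmv,joj] -> 13 lines: iwrj kduih qxkfs ttuk onpmv joj yxnps kwrc ukbc yehjr epi yarhz apk
Hunk 5: at line 8 remove [yehjr,epi] add [omwdw] -> 12 lines: iwrj kduih qxkfs ttuk onpmv joj yxnps kwrc ukbc omwdw yarhz apk
Hunk 6: at line 5 remove [yxnps,kwrc,ukbc] add [yohvx] -> 10 lines: iwrj kduih qxkfs ttuk onpmv joj yohvx omwdw yarhz apk

Answer: iwrj
kduih
qxkfs
ttuk
onpmv
joj
yohvx
omwdw
yarhz
apk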